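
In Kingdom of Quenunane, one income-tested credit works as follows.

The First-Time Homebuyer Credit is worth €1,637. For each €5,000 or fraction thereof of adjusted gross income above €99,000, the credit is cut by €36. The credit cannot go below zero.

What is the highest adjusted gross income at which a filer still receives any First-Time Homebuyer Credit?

After 45 increments the reduction is 45 × €36 = €1,620, leaving €17; one more increment wipes it out. Increment 45 ends at excess 45 × €5,000 = €225,000, so the highest qualifying income is €99,000 + €225,000 = €324,000.

€324,000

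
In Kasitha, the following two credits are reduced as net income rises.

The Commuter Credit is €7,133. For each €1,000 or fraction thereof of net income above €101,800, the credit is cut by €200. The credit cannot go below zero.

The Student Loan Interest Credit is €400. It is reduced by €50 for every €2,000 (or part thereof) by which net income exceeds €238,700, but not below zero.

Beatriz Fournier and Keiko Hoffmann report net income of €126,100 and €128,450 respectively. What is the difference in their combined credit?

€400

Beatriz (€126,100): Commuter Credit: income exceeds €101,800 by €24,300, which is 25 full-or-partial €1,000 increments; reduction = 25 × €200 = €5,000, leaving €2,133. Student Loan Interest Credit: €126,100 is at or below the €238,700 threshold, so the full €400 applies. total €2,133 + €400 = €2,533
Keiko (€128,450): Commuter Credit: income exceeds €101,800 by €26,650, which is 27 full-or-partial €1,000 increments; reduction = 27 × €200 = €5,400, leaving €1,733. Student Loan Interest Credit: €128,450 is at or below the €238,700 threshold, so the full €400 applies. total €1,733 + €400 = €2,133
Difference: |€2,533 − €2,133| = €400.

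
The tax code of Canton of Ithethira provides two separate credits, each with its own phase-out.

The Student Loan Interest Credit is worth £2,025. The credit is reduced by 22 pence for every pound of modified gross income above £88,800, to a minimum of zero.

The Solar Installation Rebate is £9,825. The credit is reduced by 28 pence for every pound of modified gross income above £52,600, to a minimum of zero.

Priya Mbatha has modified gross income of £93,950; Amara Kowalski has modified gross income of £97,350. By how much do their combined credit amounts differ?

£748

Priya (£93,950): Student Loan Interest Credit: 22% of the £5,150 excess over £88,800 is £1,133; credit = £2,025 − £1,133 = £892. Solar Installation Rebate: 28% of the £41,350 excess over £52,600 is £11,578 ≥ base, so the credit is £0. total £892 + £0 = £892
Amara (£97,350): Student Loan Interest Credit: 22% of the £8,550 excess over £88,800 is £1,881; credit = £2,025 − £1,881 = £144. Solar Installation Rebate: 28% of the £44,750 excess over £52,600 is £12,530 ≥ base, so the credit is £0. total £144 + £0 = £144
Difference: |£892 − £144| = £748.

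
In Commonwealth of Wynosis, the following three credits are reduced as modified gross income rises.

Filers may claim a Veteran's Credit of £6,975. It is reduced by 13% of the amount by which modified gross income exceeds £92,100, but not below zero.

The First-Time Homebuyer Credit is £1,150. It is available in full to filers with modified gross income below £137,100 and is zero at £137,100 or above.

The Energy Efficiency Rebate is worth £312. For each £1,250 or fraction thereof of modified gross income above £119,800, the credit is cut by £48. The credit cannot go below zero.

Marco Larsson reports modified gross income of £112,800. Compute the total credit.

Veteran's Credit: 13% of the £20,700 excess over £92,100 is £2,691; credit = £6,975 − £2,691 = £4,284.
First-Time Homebuyer Credit: £112,800 is below the £137,100 cutoff, so the full £1,150 applies.
Energy Efficiency Rebate: £112,800 is at or below the £119,800 threshold, so the full £312 applies.
Total: £4,284 + £1,150 + £312 = £5,746.

£5,746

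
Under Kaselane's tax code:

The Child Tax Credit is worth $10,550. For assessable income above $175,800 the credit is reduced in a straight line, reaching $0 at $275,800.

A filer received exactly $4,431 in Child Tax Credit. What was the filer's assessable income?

$4,431 is 4,431/10,550 of the full $10,550, so 6,119/10,550 of the $100,000 range has been used: income = $175,800 + $100,000 × 6,119/10,550 = $233,800.

$233,800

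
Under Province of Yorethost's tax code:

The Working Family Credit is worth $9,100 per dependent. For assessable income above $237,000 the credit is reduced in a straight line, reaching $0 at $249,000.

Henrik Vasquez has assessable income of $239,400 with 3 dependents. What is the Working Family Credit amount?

$21,840

Working Family Credit: base = 3 × $9,100 = $27,300. $239,400 is $2,400 into a $12,000 phase-out range, leaving 9,600/12,000 of the credit: $27,300 × 9,600/12,000 = $21,840.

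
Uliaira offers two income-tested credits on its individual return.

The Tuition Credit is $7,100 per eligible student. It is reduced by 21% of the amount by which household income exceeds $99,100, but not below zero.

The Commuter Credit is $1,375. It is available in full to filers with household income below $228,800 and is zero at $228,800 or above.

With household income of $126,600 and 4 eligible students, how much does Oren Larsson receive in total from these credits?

$24,000

Tuition Credit: base = 4 × $7,100 = $28,400. 21% of the $27,500 excess over $99,100 is $5,775; credit = $28,400 − $5,775 = $22,625.
Commuter Credit: $126,600 is below the $228,800 cutoff, so the full $1,375 applies.
Total: $22,625 + $1,375 = $24,000.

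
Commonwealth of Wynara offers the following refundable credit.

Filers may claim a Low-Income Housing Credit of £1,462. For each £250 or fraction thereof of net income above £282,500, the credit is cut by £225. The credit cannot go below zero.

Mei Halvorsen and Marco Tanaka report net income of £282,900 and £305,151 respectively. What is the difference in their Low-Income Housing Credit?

Mei (£282,900): Low-Income Housing Credit: income exceeds £282,500 by £400, which is 2 full-or-partial £250 increments; reduction = 2 × £225 = £450, leaving £1,012.
Marco (£305,151): Low-Income Housing Credit: income exceeds £282,500 by £22,651 → 91 increments × £225 = £20,475 ≥ base, so the credit is £0.
Difference: |£1,012 − £0| = £1,012.

£1,012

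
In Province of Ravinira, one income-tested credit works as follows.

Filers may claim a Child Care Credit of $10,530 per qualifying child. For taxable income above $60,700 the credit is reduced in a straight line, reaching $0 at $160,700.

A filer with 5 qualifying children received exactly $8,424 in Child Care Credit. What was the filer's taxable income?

Full credit = 5 × $10,530 = $52,650.
$8,424 is 8,424/52,650 of the full $52,650, so 44,226/52,650 of the $100,000 range has been used: income = $60,700 + $100,000 × 44,226/52,650 = $144,700.

$144,700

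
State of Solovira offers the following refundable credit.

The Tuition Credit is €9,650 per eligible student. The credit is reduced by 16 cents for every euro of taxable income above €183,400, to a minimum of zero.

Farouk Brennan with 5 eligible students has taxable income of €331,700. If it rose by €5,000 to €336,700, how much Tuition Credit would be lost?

€800

At €331,700 — base = 5 × €9,650 = €48,250. 16% of the €148,300 excess over €183,400 is €23,728; credit = €48,250 − €23,728 = €24,522.
At €336,700 — base = 5 × €9,650 = €48,250. 16% of the €153,300 excess over €183,400 is €24,528; credit = €48,250 − €24,528 = €23,722.
Lost: €24,522 − €23,722 = €800.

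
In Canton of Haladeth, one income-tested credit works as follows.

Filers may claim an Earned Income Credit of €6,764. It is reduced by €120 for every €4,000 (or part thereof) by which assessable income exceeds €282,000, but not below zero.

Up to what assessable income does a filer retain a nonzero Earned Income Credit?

After 56 increments the reduction is 56 × €120 = €6,720, leaving €44; one more increment wipes it out. Increment 56 ends at excess 56 × €4,000 = €224,000, so the highest qualifying income is €282,000 + €224,000 = €506,000.

€506,000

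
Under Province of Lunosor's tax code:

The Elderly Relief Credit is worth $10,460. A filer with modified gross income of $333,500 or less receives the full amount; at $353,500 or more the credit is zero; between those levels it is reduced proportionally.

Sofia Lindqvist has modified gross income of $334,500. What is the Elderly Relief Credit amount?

$9,937

Elderly Relief Credit: $334,500 is $1,000 into a $20,000 phase-out range, leaving 19,000/20,000 of the credit: $10,460 × 19,000/20,000 = $9,937.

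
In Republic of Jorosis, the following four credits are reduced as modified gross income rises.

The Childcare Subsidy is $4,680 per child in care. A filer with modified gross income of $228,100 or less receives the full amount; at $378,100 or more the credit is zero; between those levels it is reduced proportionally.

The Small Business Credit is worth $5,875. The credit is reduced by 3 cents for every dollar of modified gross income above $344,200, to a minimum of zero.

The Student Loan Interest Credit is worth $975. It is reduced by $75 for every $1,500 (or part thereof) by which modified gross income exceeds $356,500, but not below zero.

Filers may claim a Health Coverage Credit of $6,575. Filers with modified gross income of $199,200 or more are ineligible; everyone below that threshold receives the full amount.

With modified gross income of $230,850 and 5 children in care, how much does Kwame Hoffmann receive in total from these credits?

Childcare Subsidy: base = 5 × $4,680 = $23,400. $230,850 is $2,750 into a $150,000 phase-out range, leaving 147,250/150,000 of the credit: $23,400 × 147,250/150,000 = $22,971.
Small Business Credit: $230,850 is at or below the $344,200 threshold, so the full $5,875 applies.
Student Loan Interest Credit: $230,850 is at or below the $356,500 threshold, so the full $975 applies.
Health Coverage Credit: $230,850 meets or exceeds the $199,200 cutoff, so the credit is $0.
Total: $22,971 + $5,875 + $975 + $0 = $29,821.

$29,821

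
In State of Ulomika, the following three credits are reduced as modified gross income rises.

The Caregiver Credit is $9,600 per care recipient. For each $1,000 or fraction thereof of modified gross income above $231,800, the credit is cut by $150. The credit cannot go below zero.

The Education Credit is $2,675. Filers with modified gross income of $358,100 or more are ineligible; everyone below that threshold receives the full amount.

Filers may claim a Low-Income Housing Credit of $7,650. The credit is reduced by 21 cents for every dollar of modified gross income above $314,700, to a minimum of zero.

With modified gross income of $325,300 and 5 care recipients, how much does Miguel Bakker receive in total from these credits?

$41,999

Caregiver Credit: base = 5 × $9,600 = $48,000. income exceeds $231,800 by $93,500, which is 94 full-or-partial $1,000 increments; reduction = 94 × $150 = $14,100, leaving $33,900.
Education Credit: $325,300 is below the $358,100 cutoff, so the full $2,675 applies.
Low-Income Housing Credit: 21% of the $10,600 excess over $314,700 is $2,226; credit = $7,650 − $2,226 = $5,424.
Total: $33,900 + $2,675 + $5,424 = $41,999.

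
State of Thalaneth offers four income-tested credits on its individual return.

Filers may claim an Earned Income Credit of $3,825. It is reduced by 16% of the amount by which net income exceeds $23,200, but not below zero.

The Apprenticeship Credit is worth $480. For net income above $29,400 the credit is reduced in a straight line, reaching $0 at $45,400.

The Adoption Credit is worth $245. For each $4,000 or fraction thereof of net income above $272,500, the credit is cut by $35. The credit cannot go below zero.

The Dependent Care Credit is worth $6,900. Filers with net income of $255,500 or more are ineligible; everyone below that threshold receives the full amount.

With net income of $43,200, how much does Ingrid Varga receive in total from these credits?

$7,836

Earned Income Credit: 16% of the $20,000 excess over $23,200 is $3,200; credit = $3,825 − $3,200 = $625.
Apprenticeship Credit: $43,200 is $13,800 into a $16,000 phase-out range, leaving 2,200/16,000 of the credit: $480 × 2,200/16,000 = $66.
Adoption Credit: $43,200 is at or below the $272,500 threshold, so the full $245 applies.
Dependent Care Credit: $43,200 is below the $255,500 cutoff, so the full $6,900 applies.
Total: $625 + $66 + $245 + $6,900 = $7,836.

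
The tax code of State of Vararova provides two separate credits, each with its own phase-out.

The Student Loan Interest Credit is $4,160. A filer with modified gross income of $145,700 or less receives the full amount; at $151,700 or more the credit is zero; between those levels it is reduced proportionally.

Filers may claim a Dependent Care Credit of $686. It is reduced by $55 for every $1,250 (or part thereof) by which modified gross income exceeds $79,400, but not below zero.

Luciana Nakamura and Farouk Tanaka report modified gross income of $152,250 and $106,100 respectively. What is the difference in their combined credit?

$4,160

Luciana ($152,250): Student Loan Interest Credit: $152,250 is at or above $151,700, so the credit is $0. Dependent Care Credit: income exceeds $79,400 by $72,850 → 59 increments × $55 = $3,245 ≥ base, so the credit is $0. total $0 + $0 = $0
Farouk ($106,100): Student Loan Interest Credit: $106,100 is at or below the $145,700 threshold, so the full $4,160 applies. Dependent Care Credit: income exceeds $79,400 by $26,700 → 22 increments × $55 = $1,210 ≥ base, so the credit is $0. total $4,160 + $0 = $4,160
Difference: |$0 − $4,160| = $4,160.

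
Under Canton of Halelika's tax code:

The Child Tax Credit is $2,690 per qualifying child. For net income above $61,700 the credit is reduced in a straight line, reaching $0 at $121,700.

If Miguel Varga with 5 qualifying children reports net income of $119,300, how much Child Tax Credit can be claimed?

$538

Child Tax Credit: base = 5 × $2,690 = $13,450. $119,300 is $57,600 into a $60,000 phase-out range, leaving 2,400/60,000 of the credit: $13,450 × 2,400/60,000 = $538.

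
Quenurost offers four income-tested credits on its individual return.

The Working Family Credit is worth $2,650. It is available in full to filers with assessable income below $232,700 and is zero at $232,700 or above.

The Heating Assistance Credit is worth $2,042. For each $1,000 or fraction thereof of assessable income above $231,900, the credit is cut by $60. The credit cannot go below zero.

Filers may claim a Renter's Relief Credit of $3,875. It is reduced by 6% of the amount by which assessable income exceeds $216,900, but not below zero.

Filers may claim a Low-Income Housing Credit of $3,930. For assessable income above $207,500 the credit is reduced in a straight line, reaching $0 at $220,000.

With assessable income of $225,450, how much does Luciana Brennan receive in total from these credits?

Working Family Credit: $225,450 is below the $232,700 cutoff, so the full $2,650 applies.
Heating Assistance Credit: $225,450 is at or below the $231,900 threshold, so the full $2,042 applies.
Renter's Relief Credit: 6% of the $8,550 excess over $216,900 is $513; credit = $3,875 − $513 = $3,362.
Low-Income Housing Credit: $225,450 is at or above $220,000, so the credit is $0.
Total: $2,650 + $2,042 + $3,362 + $0 = $8,054.

$8,054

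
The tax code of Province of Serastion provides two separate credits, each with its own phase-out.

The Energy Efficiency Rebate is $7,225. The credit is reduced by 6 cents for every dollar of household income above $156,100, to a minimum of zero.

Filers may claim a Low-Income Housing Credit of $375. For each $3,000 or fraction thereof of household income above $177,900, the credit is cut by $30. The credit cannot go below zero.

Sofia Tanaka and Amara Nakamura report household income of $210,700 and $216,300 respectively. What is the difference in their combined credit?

$381

Sofia ($210,700): Energy Efficiency Rebate: 6% of the $54,600 excess over $156,100 is $3,276; credit = $7,225 − $3,276 = $3,949. Low-Income Housing Credit: income exceeds $177,900 by $32,800, which is 11 full-or-partial $3,000 increments; reduction = 11 × $30 = $330, leaving $45. total $3,949 + $45 = $3,994
Amara ($216,300): Energy Efficiency Rebate: 6% of the $60,200 excess over $156,100 is $3,612; credit = $7,225 − $3,612 = $3,613. Low-Income Housing Credit: income exceeds $177,900 by $38,400 → 13 increments × $30 = $390 ≥ base, so the credit is $0. total $3,613 + $0 = $3,613
Difference: |$3,994 − $3,613| = $381.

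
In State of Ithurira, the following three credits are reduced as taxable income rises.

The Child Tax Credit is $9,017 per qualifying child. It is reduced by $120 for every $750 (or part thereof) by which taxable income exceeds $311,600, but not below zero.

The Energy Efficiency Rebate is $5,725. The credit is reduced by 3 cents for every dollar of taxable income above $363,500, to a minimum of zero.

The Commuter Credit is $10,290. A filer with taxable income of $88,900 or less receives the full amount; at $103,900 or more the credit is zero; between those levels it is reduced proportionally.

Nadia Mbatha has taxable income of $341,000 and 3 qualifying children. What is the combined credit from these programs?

Child Tax Credit: base = 3 × $9,017 = $27,051. income exceeds $311,600 by $29,400, which is 40 full-or-partial $750 increments; reduction = 40 × $120 = $4,800, leaving $22,251.
Energy Efficiency Rebate: $341,000 is at or below the $363,500 threshold, so the full $5,725 applies.
Commuter Credit: $341,000 is at or above $103,900, so the credit is $0.
Total: $22,251 + $5,725 + $0 = $27,976.

$27,976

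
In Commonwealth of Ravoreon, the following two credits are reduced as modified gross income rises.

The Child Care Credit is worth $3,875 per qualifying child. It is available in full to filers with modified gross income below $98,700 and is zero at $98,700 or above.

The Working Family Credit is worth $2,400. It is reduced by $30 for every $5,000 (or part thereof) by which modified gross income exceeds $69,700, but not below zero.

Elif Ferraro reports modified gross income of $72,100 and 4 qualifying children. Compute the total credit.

$17,870

Child Care Credit: base = 4 × $3,875 = $15,500. $72,100 is below the $98,700 cutoff, so the full $15,500 applies.
Working Family Credit: income exceeds $69,700 by $2,400, which is 1 full-or-partial $5,000 increment; reduction = 1 × $30 = $30, leaving $2,370.
Total: $15,500 + $2,370 = $17,870.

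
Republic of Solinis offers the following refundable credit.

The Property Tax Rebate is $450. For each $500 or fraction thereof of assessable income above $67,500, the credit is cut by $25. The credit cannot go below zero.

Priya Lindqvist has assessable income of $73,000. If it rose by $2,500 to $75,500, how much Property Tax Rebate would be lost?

At $73,000 — income exceeds $67,500 by $5,500, which is 11 full-or-partial $500 increments; reduction = 11 × $25 = $275, leaving $175.
At $75,500 — income exceeds $67,500 by $8,000, which is 16 full-or-partial $500 increments; reduction = 16 × $25 = $400, leaving $50.
Lost: $175 − $50 = $125.

$125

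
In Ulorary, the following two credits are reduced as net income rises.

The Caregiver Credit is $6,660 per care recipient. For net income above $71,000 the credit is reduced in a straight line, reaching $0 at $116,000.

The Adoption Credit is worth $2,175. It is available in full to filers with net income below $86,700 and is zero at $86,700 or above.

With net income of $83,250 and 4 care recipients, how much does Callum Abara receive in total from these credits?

Caregiver Credit: base = 4 × $6,660 = $26,640. $83,250 is $12,250 into a $45,000 phase-out range, leaving 32,750/45,000 of the credit: $26,640 × 32,750/45,000 = $19,388.
Adoption Credit: $83,250 is below the $86,700 cutoff, so the full $2,175 applies.
Total: $19,388 + $2,175 = $21,563.

$21,563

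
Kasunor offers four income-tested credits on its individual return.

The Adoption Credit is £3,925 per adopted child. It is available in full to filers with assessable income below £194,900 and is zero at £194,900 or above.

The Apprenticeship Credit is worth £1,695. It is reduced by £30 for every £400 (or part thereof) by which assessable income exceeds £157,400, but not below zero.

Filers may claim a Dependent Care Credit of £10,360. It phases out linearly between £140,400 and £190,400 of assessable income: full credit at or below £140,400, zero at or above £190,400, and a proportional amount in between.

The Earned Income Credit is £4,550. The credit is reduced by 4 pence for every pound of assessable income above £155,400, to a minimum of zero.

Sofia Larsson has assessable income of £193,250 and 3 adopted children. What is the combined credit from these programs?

Adoption Credit: base = 3 × £3,925 = £11,775. £193,250 is below the £194,900 cutoff, so the full £11,775 applies.
Apprenticeship Credit: income exceeds £157,400 by £35,850 → 90 increments × £30 = £2,700 ≥ base, so the credit is £0.
Dependent Care Credit: £193,250 is at or above £190,400, so the credit is £0.
Earned Income Credit: 4% of the £37,850 excess over £155,400 is £1,514; credit = £4,550 − £1,514 = £3,036.
Total: £11,775 + £0 + £0 + £3,036 = £14,811.

£14,811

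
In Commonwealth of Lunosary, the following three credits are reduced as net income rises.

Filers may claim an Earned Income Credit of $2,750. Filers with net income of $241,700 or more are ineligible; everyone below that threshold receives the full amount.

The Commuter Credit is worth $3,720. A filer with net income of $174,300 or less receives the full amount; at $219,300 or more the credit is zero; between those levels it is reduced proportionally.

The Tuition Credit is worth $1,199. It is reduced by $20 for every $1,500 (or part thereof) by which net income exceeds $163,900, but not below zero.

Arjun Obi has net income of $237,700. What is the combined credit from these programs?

$2,949

Earned Income Credit: $237,700 is below the $241,700 cutoff, so the full $2,750 applies.
Commuter Credit: $237,700 is at or above $219,300, so the credit is $0.
Tuition Credit: income exceeds $163,900 by $73,800, which is 50 full-or-partial $1,500 increments; reduction = 50 × $20 = $1,000, leaving $199.
Total: $2,750 + $0 + $199 = $2,949.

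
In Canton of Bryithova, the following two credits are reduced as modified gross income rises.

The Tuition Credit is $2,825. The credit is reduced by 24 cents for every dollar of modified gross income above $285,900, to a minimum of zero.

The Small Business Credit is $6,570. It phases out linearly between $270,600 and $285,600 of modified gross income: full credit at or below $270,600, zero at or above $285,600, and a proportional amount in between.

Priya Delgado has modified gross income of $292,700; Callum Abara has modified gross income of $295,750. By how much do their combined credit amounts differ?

$732

Priya ($292,700): Tuition Credit: 24% of the $6,800 excess over $285,900 is $1,632; credit = $2,825 − $1,632 = $1,193. Small Business Credit: $292,700 is at or above $285,600, so the credit is $0. total $1,193 + $0 = $1,193
Callum ($295,750): Tuition Credit: 24% of the $9,850 excess over $285,900 is $2,364; credit = $2,825 − $2,364 = $461. Small Business Credit: $295,750 is at or above $285,600, so the credit is $0. total $461 + $0 = $461
Difference: |$1,193 − $461| = $732.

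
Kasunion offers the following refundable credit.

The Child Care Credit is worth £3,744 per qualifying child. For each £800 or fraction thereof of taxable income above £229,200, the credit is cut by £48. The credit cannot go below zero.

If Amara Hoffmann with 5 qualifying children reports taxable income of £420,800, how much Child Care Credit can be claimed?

£7,200

Child Care Credit: base = 5 × £3,744 = £18,720. income exceeds £229,200 by £191,600, which is 240 full-or-partial £800 increments; reduction = 240 × £48 = £11,520, leaving £7,200.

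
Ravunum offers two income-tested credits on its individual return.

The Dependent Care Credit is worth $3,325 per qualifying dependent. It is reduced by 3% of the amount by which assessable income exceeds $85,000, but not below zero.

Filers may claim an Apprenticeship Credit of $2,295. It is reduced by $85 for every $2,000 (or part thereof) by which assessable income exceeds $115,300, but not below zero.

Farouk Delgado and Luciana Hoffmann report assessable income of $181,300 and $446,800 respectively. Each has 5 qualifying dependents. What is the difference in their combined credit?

$7,965

Farouk ($181,300): Dependent Care Credit: base = 5 × $3,325 = $16,625. 3% of the $96,300 excess over $85,000 is $2,889; credit = $16,625 − $2,889 = $13,736. Apprenticeship Credit: income exceeds $115,300 by $66,000 → 33 increments × $85 = $2,805 ≥ base, so the credit is $0. total $13,736 + $0 = $13,736
Luciana ($446,800): Dependent Care Credit: base = 5 × $3,325 = $16,625. 3% of the $361,800 excess over $85,000 is $10,854; credit = $16,625 − $10,854 = $5,771. Apprenticeship Credit: income exceeds $115,300 by $331,500 → 166 increments × $85 = $14,110 ≥ base, so the credit is $0. total $5,771 + $0 = $5,771
Difference: |$13,736 − $5,771| = $7,965.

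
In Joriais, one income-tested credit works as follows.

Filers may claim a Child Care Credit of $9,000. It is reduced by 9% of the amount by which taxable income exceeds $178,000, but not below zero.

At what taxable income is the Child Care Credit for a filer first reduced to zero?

$278,000

The credit falls by 9% of each dollar above $178,000, so it reaches zero when the excess is $9,000 / 9% = $100,000: income = $178,000 + $100,000 = $278,000.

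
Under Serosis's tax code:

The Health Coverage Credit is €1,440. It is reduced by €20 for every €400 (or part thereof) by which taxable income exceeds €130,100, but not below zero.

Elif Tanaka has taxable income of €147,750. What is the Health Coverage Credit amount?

Health Coverage Credit: income exceeds €130,100 by €17,650, which is 45 full-or-partial €400 increments; reduction = 45 × €20 = €900, leaving €540.

€540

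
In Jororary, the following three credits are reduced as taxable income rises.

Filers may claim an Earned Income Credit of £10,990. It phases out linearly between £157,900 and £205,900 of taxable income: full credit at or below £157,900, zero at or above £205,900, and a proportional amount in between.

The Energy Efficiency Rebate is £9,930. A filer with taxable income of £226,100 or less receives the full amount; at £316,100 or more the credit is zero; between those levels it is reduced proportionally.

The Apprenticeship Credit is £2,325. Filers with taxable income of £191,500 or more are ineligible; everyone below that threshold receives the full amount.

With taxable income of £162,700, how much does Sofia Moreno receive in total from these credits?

£22,146

Earned Income Credit: £162,700 is £4,800 into a £48,000 phase-out range, leaving 43,200/48,000 of the credit: £10,990 × 43,200/48,000 = £9,891.
Energy Efficiency Rebate: £162,700 is at or below the £226,100 threshold, so the full £9,930 applies.
Apprenticeship Credit: £162,700 is below the £191,500 cutoff, so the full £2,325 applies.
Total: £9,891 + £9,930 + £2,325 = £22,146.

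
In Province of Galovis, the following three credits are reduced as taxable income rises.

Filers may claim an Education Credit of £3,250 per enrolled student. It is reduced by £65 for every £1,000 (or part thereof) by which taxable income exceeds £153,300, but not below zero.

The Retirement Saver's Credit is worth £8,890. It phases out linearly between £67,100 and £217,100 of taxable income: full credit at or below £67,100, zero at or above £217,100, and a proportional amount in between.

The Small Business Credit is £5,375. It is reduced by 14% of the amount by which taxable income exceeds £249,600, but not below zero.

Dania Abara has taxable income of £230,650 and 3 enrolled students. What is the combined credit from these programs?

Education Credit: base = 3 × £3,250 = £9,750. income exceeds £153,300 by £77,350, which is 78 full-or-partial £1,000 increments; reduction = 78 × £65 = £5,070, leaving £4,680.
Retirement Saver's Credit: £230,650 is at or above £217,100, so the credit is £0.
Small Business Credit: £230,650 is at or below the £249,600 threshold, so the full £5,375 applies.
Total: £4,680 + £0 + £5,375 = £10,055.

£10,055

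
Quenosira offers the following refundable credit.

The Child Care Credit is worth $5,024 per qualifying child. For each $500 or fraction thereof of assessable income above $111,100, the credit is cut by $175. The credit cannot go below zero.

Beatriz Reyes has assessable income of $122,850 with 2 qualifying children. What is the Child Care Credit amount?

$5,848

Child Care Credit: base = 2 × $5,024 = $10,048. income exceeds $111,100 by $11,750, which is 24 full-or-partial $500 increments; reduction = 24 × $175 = $4,200, leaving $5,848.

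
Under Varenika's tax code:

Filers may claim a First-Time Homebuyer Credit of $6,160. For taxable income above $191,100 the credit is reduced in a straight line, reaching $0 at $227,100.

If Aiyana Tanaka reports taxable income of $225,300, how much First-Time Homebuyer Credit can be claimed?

First-Time Homebuyer Credit: $225,300 is $34,200 into a $36,000 phase-out range, leaving 1,800/36,000 of the credit: $6,160 × 1,800/36,000 = $308.

$308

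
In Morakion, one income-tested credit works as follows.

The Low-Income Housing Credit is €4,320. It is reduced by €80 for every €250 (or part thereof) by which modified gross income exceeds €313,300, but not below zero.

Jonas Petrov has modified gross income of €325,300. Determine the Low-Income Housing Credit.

Low-Income Housing Credit: income exceeds €313,300 by €12,000, which is 48 full-or-partial €250 increments; reduction = 48 × €80 = €3,840, leaving €480.

€480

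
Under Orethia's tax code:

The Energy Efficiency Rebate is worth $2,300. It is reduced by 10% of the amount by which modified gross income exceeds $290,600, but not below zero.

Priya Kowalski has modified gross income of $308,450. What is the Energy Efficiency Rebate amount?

$515

Energy Efficiency Rebate: 10% of the $17,850 excess over $290,600 is $1,785; credit = $2,300 − $1,785 = $515.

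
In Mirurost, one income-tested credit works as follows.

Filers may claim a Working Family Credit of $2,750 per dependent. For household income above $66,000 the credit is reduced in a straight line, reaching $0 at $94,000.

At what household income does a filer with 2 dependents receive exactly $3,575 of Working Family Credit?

Full credit = 2 × $2,750 = $5,500.
$3,575 is 3,575/5,500 of the full $5,500, so 1,925/5,500 of the $28,000 range has been used: income = $66,000 + $28,000 × 1,925/5,500 = $75,800.

$75,800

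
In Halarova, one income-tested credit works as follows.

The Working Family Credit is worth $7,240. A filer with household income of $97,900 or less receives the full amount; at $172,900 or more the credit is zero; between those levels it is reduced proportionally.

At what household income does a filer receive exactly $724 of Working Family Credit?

$724 is 724/7,240 of the full $7,240, so 6,516/7,240 of the $75,000 range has been used: income = $97,900 + $75,000 × 6,516/7,240 = $165,400.

$165,400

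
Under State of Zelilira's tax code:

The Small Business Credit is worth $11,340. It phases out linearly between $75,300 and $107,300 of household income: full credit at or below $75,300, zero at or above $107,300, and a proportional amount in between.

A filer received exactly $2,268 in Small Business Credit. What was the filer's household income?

$2,268 is 2,268/11,340 of the full $11,340, so 9,072/11,340 of the $32,000 range has been used: income = $75,300 + $32,000 × 9,072/11,340 = $100,900.

$100,900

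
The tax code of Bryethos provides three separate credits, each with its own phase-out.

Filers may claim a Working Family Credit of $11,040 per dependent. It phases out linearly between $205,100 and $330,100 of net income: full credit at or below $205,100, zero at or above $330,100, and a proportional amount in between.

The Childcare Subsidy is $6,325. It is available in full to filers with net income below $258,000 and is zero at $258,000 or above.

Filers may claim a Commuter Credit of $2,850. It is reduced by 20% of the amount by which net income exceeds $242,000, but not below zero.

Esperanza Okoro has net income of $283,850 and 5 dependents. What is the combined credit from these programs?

Working Family Credit: base = 5 × $11,040 = $55,200. $283,850 is $78,750 into a $125,000 phase-out range, leaving 46,250/125,000 of the credit: $55,200 × 46,250/125,000 = $20,424.
Childcare Subsidy: $283,850 meets or exceeds the $258,000 cutoff, so the credit is $0.
Commuter Credit: 20% of the $41,850 excess over $242,000 is $8,370 ≥ base, so the credit is $0.
Total: $20,424 + $0 + $0 = $20,424.

$20,424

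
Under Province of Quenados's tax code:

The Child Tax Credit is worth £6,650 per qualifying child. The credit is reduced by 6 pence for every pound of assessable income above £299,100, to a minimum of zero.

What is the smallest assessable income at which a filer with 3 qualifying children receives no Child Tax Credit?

£631,600

Full credit = 3 × £6,650 = £19,950.
The credit falls by 6% of each pound above £299,100, so it reaches zero when the excess is £19,950 / 6% = £332,500: income = £299,100 + £332,500 = £631,600.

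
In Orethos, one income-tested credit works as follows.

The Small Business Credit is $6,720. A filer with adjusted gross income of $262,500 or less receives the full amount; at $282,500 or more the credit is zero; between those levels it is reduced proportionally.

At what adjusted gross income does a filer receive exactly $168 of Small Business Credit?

$168 is 168/6,720 of the full $6,720, so 6,552/6,720 of the $20,000 range has been used: income = $262,500 + $20,000 × 6,552/6,720 = $282,000.

$282,000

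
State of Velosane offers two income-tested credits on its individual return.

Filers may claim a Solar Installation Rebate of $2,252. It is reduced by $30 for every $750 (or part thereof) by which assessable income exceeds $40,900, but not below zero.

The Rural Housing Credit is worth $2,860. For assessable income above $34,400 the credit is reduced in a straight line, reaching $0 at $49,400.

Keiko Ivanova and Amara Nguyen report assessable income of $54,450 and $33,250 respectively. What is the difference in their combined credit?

Keiko ($54,450): Solar Installation Rebate: income exceeds $40,900 by $13,550, which is 19 full-or-partial $750 increments; reduction = 19 × $30 = $570, leaving $1,682. Rural Housing Credit: $54,450 is at or above $49,400, so the credit is $0. total $1,682 + $0 = $1,682
Amara ($33,250): Solar Installation Rebate: $33,250 is at or below the $40,900 threshold, so the full $2,252 applies. Rural Housing Credit: $33,250 is at or below the $34,400 threshold, so the full $2,860 applies. total $2,252 + $2,860 = $5,112
Difference: |$1,682 − $5,112| = $3,430.

$3,430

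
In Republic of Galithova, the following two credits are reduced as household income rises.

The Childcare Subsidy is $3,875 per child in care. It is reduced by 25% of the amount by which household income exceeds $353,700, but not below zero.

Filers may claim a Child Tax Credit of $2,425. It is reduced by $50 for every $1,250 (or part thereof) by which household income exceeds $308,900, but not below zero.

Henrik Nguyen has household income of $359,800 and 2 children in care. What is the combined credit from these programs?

Childcare Subsidy: base = 2 × $3,875 = $7,750. 25% of the $6,100 excess over $353,700 is $1,525; credit = $7,750 − $1,525 = $6,225.
Child Tax Credit: income exceeds $308,900 by $50,900, which is 41 full-or-partial $1,250 increments; reduction = 41 × $50 = $2,050, leaving $375.
Total: $6,225 + $375 = $6,600.

$6,600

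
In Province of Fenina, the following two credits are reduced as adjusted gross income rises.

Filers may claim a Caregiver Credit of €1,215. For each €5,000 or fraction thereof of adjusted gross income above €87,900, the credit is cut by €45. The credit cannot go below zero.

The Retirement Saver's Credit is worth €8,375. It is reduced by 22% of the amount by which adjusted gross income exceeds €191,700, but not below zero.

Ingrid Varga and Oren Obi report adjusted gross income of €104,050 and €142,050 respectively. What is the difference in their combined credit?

Ingrid (€104,050): Caregiver Credit: income exceeds €87,900 by €16,150, which is 4 full-or-partial €5,000 increments; reduction = 4 × €45 = €180, leaving €1,035. Retirement Saver's Credit: €104,050 is at or below the €191,700 threshold, so the full €8,375 applies. total €1,035 + €8,375 = €9,410
Oren (€142,050): Caregiver Credit: income exceeds €87,900 by €54,150, which is 11 full-or-partial €5,000 increments; reduction = 11 × €45 = €495, leaving €720. Retirement Saver's Credit: €142,050 is at or below the €191,700 threshold, so the full €8,375 applies. total €720 + €8,375 = €9,095
Difference: |€9,410 − €9,095| = €315.

€315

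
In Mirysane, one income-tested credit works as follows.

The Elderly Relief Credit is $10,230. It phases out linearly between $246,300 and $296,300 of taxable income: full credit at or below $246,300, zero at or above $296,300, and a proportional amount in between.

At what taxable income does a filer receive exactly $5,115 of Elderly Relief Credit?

$5,115 is 5,115/10,230 of the full $10,230, so 5,115/10,230 of the $50,000 range has been used: income = $246,300 + $50,000 × 5,115/10,230 = $271,300.

$271,300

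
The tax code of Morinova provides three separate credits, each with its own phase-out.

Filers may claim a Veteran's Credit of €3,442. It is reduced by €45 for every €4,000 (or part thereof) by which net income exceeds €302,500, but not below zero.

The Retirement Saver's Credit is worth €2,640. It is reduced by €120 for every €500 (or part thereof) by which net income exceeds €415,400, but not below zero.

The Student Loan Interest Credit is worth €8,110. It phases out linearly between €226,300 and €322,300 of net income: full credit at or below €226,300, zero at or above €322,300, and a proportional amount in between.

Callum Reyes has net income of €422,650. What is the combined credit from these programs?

Veteran's Credit: income exceeds €302,500 by €120,150, which is 31 full-or-partial €4,000 increments; reduction = 31 × €45 = €1,395, leaving €2,047.
Retirement Saver's Credit: income exceeds €415,400 by €7,250, which is 15 full-or-partial €500 increments; reduction = 15 × €120 = €1,800, leaving €840.
Student Loan Interest Credit: €422,650 is at or above €322,300, so the credit is €0.
Total: €2,047 + €840 + €0 = €2,887.

€2,887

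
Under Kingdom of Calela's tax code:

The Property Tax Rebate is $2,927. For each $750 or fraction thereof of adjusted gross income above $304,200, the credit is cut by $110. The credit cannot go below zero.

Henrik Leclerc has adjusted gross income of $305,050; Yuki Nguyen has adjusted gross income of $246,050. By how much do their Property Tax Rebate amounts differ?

Henrik ($305,050): Property Tax Rebate: income exceeds $304,200 by $850, which is 2 full-or-partial $750 increments; reduction = 2 × $110 = $220, leaving $2,707.
Yuki ($246,050): Property Tax Rebate: $246,050 is at or below the $304,200 threshold, so the full $2,927 applies.
Difference: |$2,707 − $2,927| = $220.

$220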